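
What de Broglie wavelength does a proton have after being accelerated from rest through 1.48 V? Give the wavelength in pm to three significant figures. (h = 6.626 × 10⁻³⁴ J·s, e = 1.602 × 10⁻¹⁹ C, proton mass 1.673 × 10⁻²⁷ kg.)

KE = eV = 1.602 × 10⁻¹⁹ × 1.480 = 2.371 × 10⁻¹⁹ J.
p = √(2mKE) = √(2 × 1.673 × 10⁻²⁷ × 2.371 × 10⁻¹⁹) = 2.817 × 10⁻²³ kg·m/s.
λ = h/p = 6.626 × 10⁻³⁴ / 2.817 × 10⁻²³ = 2.35 × 10⁻¹¹ m = 23.5 pm.

λ = 23.5 pm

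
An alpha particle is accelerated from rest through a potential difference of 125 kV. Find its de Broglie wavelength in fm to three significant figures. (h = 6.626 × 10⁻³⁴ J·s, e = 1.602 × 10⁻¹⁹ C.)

KE = 2eV = 2 × 1.602 × 10⁻¹⁹ × 1.250 × 10⁵ = 4.005 × 10⁻¹⁴ J.
p = √(2mKE) = √(2 × 6.645 × 10⁻²⁷ × 4.005 × 10⁻¹⁴) = 2.307 × 10⁻²⁰ kg·m/s.
λ = h/p = 6.626 × 10⁻³⁴ / 2.307 × 10⁻²⁰ = 2.87 × 10⁻¹⁴ m = 28.7 fm.

λ = 28.7 fm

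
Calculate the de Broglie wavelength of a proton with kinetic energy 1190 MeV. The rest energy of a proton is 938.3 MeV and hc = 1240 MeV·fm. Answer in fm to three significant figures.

Total energy E = KE + m₀c² = 1190 + 938.3 = 2128.3 MeV.
(pc)² = E² − (m₀c²)² = (2128.3)² − (938.3)² = 3.649 × 10⁶ MeV², so pc = 1910 MeV.
λ = hc/(pc) = 1240 MeV·fm / 1910 MeV = 0.649 fm.

λ = 0.649 fm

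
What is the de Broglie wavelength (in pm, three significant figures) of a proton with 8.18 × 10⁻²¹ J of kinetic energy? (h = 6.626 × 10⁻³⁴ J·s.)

λ = 127 pm

p = √(2mKE) = √(2 × 1.673 × 10⁻²⁷ × 8.180 × 10⁻²¹) = 5.232 × 10⁻²⁴ kg·m/s.
λ = h/p = 6.626 × 10⁻³⁴ / 5.232 × 10⁻²⁴ = 1.27 × 10⁻¹⁰ m = 127 pm.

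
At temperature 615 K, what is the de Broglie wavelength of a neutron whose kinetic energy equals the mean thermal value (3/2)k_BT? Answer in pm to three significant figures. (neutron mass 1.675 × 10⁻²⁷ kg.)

λ = 101 pm

KE = (3/2)k_BT = 1.5 × 1.381 × 10⁻²³ × 615 = 1.274 × 10⁻²⁰ J.
p = √(2mKE) = √(2 × 1.675 × 10⁻²⁷ × 1.274 × 10⁻²⁰) = 6.533 × 10⁻²⁴ kg·m/s.
λ = h/p = 1.01 × 10⁻¹⁰ m = 101 pm.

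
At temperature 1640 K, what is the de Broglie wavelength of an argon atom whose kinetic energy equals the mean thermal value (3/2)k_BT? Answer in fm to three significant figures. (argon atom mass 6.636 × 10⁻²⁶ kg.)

λ = 9870 fm

KE = (3/2)k_BT = 1.5 × 1.381 × 10⁻²³ × 1640 = 3.397 × 10⁻²⁰ J.
p = √(2mKE) = √(2 × 6.636 × 10⁻²⁶ × 3.397 × 10⁻²⁰) = 6.715 × 10⁻²³ kg·m/s.
λ = h/p = 9.87 × 10⁻¹² m = 9870 fm.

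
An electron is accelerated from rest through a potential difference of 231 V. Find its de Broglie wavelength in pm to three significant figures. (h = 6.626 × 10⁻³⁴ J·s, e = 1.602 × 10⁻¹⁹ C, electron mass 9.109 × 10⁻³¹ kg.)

λ = 80.7 pm

KE = eV = 1.602 × 10⁻¹⁹ × 231.0 = 3.701 × 10⁻¹⁷ J.
p = √(2mKE) = √(2 × 9.109 × 10⁻³¹ × 3.701 × 10⁻¹⁷) = 8.211 × 10⁻²⁴ kg·m/s.
λ = h/p = 6.626 × 10⁻³⁴ / 8.211 × 10⁻²⁴ = 8.07 × 10⁻¹¹ m = 80.7 pm.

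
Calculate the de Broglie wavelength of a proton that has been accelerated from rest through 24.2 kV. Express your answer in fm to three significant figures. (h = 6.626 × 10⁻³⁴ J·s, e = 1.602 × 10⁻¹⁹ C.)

λ = 184 fm

KE = eV = 1.602 × 10⁻¹⁹ × 2.420 × 10⁴ = 3.877 × 10⁻¹⁵ J.
p = √(2mKE) = √(2 × 1.673 × 10⁻²⁷ × 3.877 × 10⁻¹⁵) = 3.602 × 10⁻²¹ kg·m/s.
λ = h/p = 6.626 × 10⁻³⁴ / 3.602 × 10⁻²¹ = 1.84 × 10⁻¹³ m = 184 fm.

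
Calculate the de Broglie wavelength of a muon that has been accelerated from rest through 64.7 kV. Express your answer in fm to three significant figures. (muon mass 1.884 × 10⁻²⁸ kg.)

λ = 335 fm

KE = eV = 1.602 × 10⁻¹⁹ × 6.470 × 10⁴ = 1.036 × 10⁻¹⁴ J.
p = √(2mKE) = √(2 × 1.884 × 10⁻²⁸ × 1.036 × 10⁻¹⁴) = 1.976 × 10⁻²¹ kg·m/s.
λ = h/p = 6.626 × 10⁻³⁴ / 1.976 × 10⁻²¹ = 3.35 × 10⁻¹³ m = 335 fm.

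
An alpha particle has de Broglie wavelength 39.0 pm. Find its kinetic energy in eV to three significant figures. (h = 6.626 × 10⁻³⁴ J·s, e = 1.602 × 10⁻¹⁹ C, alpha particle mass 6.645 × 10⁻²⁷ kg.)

KE = 0.136 eV

p = h/λ = 6.626 × 10⁻³⁴ / 3.900 × 10⁻¹¹ = 1.699 × 10⁻²³ kg·m/s.
KE = p²/(2m) = (1.699 × 10⁻²³)² / (2 × 6.645 × 10⁻²⁷) = 2.172 × 10⁻²⁰ J = 0.136 eV.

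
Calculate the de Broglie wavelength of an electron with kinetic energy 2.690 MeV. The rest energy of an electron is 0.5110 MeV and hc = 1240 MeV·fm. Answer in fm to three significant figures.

Total energy E = KE + m₀c² = 2.690 + 0.5110 = 3.2010 MeV.
(pc)² = E² − (m₀c²)² = (3.2010)² − (0.5110)² = 9.985 MeV², so pc = 3.160 MeV.
λ = hc/(pc) = 1240 MeV·fm / 3.160 MeV = 392 fm.

λ = 392 fm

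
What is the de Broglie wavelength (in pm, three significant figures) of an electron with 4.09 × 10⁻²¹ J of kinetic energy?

λ = 7680 pm

p = √(2mKE) = √(2 × 9.109 × 10⁻³¹ × 4.090 × 10⁻²¹) = 8.632 × 10⁻²⁶ kg·m/s.
λ = h/p = 6.626 × 10⁻³⁴ / 8.632 × 10⁻²⁶ = 7.68 × 10⁻⁹ m = 7680 pm.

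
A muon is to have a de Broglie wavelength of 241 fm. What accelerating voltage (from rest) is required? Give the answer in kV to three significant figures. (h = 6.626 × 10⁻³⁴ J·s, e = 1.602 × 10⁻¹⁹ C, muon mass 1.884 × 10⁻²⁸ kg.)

p = h/λ = 6.626 × 10⁻³⁴ / 2.410 × 10⁻¹³ = 2.749 × 10⁻²¹ kg·m/s.
KE = p²/(2m) = 2.006 × 10⁻¹⁴ J.
V = KE/e = 2.006 × 10⁻¹⁴ / (1.602 × 10⁻¹⁹) = 125 kV.

V = 125 kV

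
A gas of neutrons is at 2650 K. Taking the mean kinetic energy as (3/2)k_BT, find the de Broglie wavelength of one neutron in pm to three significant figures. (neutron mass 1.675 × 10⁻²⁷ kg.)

λ = 48.9 pm

KE = (3/2)k_BT = 1.5 × 1.381 × 10⁻²³ × 2650 = 5.489 × 10⁻²⁰ J.
p = √(2mKE) = √(2 × 1.675 × 10⁻²⁷ × 5.489 × 10⁻²⁰) = 1.356 × 10⁻²³ kg·m/s.
λ = h/p = 4.89 × 10⁻¹¹ m = 48.9 pm.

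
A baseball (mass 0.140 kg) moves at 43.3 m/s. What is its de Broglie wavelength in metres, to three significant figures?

λ = 1.09 × 10⁻³⁴ m

p = mv = 0.140 × 43.3 = 6.062 kg·m/s.
λ = h/p = 6.626 × 10⁻³⁴ / 6.062 = 1.09 × 10⁻³⁴ m.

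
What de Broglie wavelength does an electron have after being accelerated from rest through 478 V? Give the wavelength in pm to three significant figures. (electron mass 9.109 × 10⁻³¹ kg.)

λ = 56.1 pm

KE = eV = 1.602 × 10⁻¹⁹ × 478.0 = 7.658 × 10⁻¹⁷ J.
p = √(2mKE) = √(2 × 9.109 × 10⁻³¹ × 7.658 × 10⁻¹⁷) = 1.181 × 10⁻²³ kg·m/s.
λ = h/p = 6.626 × 10⁻³⁴ / 1.181 × 10⁻²³ = 5.61 × 10⁻¹¹ m = 56.1 pm.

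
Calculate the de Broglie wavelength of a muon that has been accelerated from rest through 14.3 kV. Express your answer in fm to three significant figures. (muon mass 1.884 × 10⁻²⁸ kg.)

λ = 713 fm

KE = eV = 1.602 × 10⁻¹⁹ × 1.430 × 10⁴ = 2.291 × 10⁻¹⁵ J.
p = √(2mKE) = √(2 × 1.884 × 10⁻²⁸ × 2.291 × 10⁻¹⁵) = 9.291 × 10⁻²² kg·m/s.
λ = h/p = 6.626 × 10⁻³⁴ / 9.291 × 10⁻²² = 7.13 × 10⁻¹³ m = 713 fm.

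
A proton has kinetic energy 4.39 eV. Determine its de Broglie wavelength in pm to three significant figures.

KE = 4.39 eV = 7.033 × 10⁻¹⁹ J.
p = √(2mKE) = √(2 × 1.673 × 10⁻²⁷ × 7.033 × 10⁻¹⁹) = 4.851 × 10⁻²³ kg·m/s.
λ = h/p = 6.626 × 10⁻³⁴ / 4.851 × 10⁻²³ = 1.37 × 10⁻¹¹ m = 13.7 pm.

λ = 13.7 pm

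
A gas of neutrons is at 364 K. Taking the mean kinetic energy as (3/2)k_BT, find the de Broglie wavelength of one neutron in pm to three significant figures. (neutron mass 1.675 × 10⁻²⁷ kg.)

KE = (3/2)k_BT = 1.5 × 1.381 × 10⁻²³ × 364 = 7.540 × 10⁻²¹ J.
p = √(2mKE) = √(2 × 1.675 × 10⁻²⁷ × 7.540 × 10⁻²¹) = 5.026 × 10⁻²⁴ kg·m/s.
λ = h/p = 1.32 × 10⁻¹⁰ m = 132 pm.

λ = 132 pm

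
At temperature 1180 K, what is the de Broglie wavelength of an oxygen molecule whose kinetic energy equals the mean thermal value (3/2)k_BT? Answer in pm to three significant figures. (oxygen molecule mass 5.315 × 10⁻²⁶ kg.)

KE = (3/2)k_BT = 1.5 × 1.381 × 10⁻²³ × 1180 = 2.444 × 10⁻²⁰ J.
p = √(2mKE) = √(2 × 5.315 × 10⁻²⁶ × 2.444 × 10⁻²⁰) = 5.097 × 10⁻²³ kg·m/s.
λ = h/p = 1.30 × 10⁻¹¹ m = 13.0 pm.

λ = 13.0 pm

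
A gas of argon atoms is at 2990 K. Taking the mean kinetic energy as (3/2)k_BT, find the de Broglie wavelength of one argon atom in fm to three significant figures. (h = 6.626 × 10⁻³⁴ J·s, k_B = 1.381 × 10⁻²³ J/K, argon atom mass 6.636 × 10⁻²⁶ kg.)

λ = 7310 fm

KE = (3/2)k_BT = 1.5 × 1.381 × 10⁻²³ × 2990 = 6.194 × 10⁻²⁰ J.
p = √(2mKE) = √(2 × 6.636 × 10⁻²⁶ × 6.194 × 10⁻²⁰) = 9.067 × 10⁻²³ kg·m/s.
λ = h/p = 7.31 × 10⁻¹² m = 7310 fm.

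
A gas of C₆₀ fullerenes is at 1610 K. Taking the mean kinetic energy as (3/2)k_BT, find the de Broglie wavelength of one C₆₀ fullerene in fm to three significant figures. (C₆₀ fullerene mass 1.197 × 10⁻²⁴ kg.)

KE = (3/2)k_BT = 1.5 × 1.381 × 10⁻²³ × 1610 = 3.335 × 10⁻²⁰ J.
p = √(2mKE) = √(2 × 1.197 × 10⁻²⁴ × 3.335 × 10⁻²⁰) = 2.826 × 10⁻²² kg·m/s.
λ = h/p = 2.34 × 10⁻¹² m = 2340 fm.

λ = 2340 fm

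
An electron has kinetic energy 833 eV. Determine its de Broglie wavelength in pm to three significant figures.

KE = 833 eV = 1.334 × 10⁻¹⁶ J.
p = √(2mKE) = √(2 × 9.109 × 10⁻³¹ × 1.334 × 10⁻¹⁶) = 1.559 × 10⁻²³ kg·m/s.
λ = h/p = 6.626 × 10⁻³⁴ / 1.559 × 10⁻²³ = 4.25 × 10⁻¹¹ m = 42.5 pm.

λ = 42.5 pm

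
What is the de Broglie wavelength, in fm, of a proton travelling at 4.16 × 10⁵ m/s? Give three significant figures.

λ = 952 fm

p = mv = 1.673 × 10⁻²⁷ × 4.16 × 10⁵ = 6.960 × 10⁻²² kg·m/s.
λ = h/p = 6.626 × 10⁻³⁴ / 6.960 × 10⁻²² = 9.52 × 10⁻¹³ m = 952 fm.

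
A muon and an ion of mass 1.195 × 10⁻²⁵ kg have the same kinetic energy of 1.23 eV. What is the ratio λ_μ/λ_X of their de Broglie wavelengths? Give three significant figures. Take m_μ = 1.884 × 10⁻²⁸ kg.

At fixed KE, p = √(2mKE) so λ = h/p ∝ 1/√m.
λ_μ/λ_X = √(m_X/m_μ) = √(1.195 × 10⁻²⁵/1.884 × 10⁻²⁸) = √(634.3) = 25.2.

λ_μ/λ_X = 25.2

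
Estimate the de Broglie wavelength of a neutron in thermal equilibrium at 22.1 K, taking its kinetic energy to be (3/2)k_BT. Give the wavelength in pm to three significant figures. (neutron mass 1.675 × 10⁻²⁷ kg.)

λ = 535 pm

KE = (3/2)k_BT = 1.5 × 1.381 × 10⁻²³ × 22.1 = 4.578 × 10⁻²² J.
p = √(2mKE) = √(2 × 1.675 × 10⁻²⁷ × 4.578 × 10⁻²²) = 1.238 × 10⁻²⁴ kg·m/s.
λ = h/p = 5.35 × 10⁻¹⁰ m = 535 pm.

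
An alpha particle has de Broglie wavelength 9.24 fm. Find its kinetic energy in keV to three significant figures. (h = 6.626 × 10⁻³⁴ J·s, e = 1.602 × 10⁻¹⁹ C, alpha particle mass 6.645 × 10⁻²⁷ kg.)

p = h/λ = 6.626 × 10⁻³⁴ / 9.240 × 10⁻¹⁵ = 7.171 × 10⁻²⁰ kg·m/s.
KE = p²/(2m) = (7.171 × 10⁻²⁰)² / (2 × 6.645 × 10⁻²⁷) = 3.869 × 10⁻¹³ J = 2420 keV.

KE = 2420 keV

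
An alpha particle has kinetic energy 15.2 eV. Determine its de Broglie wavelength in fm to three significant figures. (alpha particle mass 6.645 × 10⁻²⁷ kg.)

λ = 3680 fm

KE = 15.2 eV = 2.435 × 10⁻¹⁸ J.
p = √(2mKE) = √(2 × 6.645 × 10⁻²⁷ × 2.435 × 10⁻¹⁸) = 1.799 × 10⁻²² kg·m/s.
λ = h/p = 6.626 × 10⁻³⁴ / 1.799 × 10⁻²² = 3.68 × 10⁻¹² m = 3680 fm.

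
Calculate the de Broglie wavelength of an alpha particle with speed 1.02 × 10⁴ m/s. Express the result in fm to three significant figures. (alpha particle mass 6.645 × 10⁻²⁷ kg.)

λ = 9780 fm

p = mv = 6.645 × 10⁻²⁷ × 1.02 × 10⁴ = 6.778 × 10⁻²³ kg·m/s.
λ = h/p = 6.626 × 10⁻³⁴ / 6.778 × 10⁻²³ = 9.78 × 10⁻¹² m = 9780 fm.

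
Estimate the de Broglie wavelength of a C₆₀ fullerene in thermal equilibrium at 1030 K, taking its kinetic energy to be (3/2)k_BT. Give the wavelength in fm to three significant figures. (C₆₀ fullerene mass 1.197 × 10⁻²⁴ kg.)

λ = 2930 fm

KE = (3/2)k_BT = 1.5 × 1.381 × 10⁻²³ × 1030 = 2.134 × 10⁻²⁰ J.
p = √(2mKE) = √(2 × 1.197 × 10⁻²⁴ × 2.134 × 10⁻²⁰) = 2.260 × 10⁻²² kg·m/s.
λ = h/p = 2.93 × 10⁻¹² m = 2930 fm.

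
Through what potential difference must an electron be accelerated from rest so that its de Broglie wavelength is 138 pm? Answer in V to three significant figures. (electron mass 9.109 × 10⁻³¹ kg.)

p = h/λ = 6.626 × 10⁻³⁴ / 1.380 × 10⁻¹⁰ = 4.801 × 10⁻²⁴ kg·m/s.
KE = p²/(2m) = 1.265 × 10⁻¹⁷ J.
V = KE/e = 1.265 × 10⁻¹⁷ / (1.602 × 10⁻¹⁹) = 79.0 V.

V = 79.0 V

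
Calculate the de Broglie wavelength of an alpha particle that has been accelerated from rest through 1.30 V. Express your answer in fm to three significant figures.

λ = 8910 fm

KE = 2eV = 2 × 1.602 × 10⁻¹⁹ × 1.300 = 4.165 × 10⁻¹⁹ J.
p = √(2mKE) = √(2 × 6.645 × 10⁻²⁷ × 4.165 × 10⁻¹⁹) = 7.440 × 10⁻²³ kg·m/s.
λ = h/p = 6.626 × 10⁻³⁴ / 7.440 × 10⁻²³ = 8.91 × 10⁻¹² m = 8910 fm.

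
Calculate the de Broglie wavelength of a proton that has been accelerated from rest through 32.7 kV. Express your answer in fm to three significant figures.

λ = 158 fm

KE = eV = 1.602 × 10⁻¹⁹ × 3.270 × 10⁴ = 5.239 × 10⁻¹⁵ J.
p = √(2mKE) = √(2 × 1.673 × 10⁻²⁷ × 5.239 × 10⁻¹⁵) = 4.187 × 10⁻²¹ kg·m/s.
λ = h/p = 6.626 × 10⁻³⁴ / 4.187 × 10⁻²¹ = 1.58 × 10⁻¹³ m = 158 fm.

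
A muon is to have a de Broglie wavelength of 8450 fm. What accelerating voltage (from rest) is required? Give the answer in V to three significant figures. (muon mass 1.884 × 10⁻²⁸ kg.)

V = 102 V

p = h/λ = 6.626 × 10⁻³⁴ / 8.450 × 10⁻¹² = 7.841 × 10⁻²³ kg·m/s.
KE = p²/(2m) = 1.632 × 10⁻¹⁷ J.
V = KE/e = 1.632 × 10⁻¹⁷ / (1.602 × 10⁻¹⁹) = 102 V.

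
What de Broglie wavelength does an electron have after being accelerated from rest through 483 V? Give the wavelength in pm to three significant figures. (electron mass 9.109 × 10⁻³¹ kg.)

KE = eV = 1.602 × 10⁻¹⁹ × 483.0 = 7.738 × 10⁻¹⁷ J.
p = √(2mKE) = √(2 × 9.109 × 10⁻³¹ × 7.738 × 10⁻¹⁷) = 1.187 × 10⁻²³ kg·m/s.
λ = h/p = 6.626 × 10⁻³⁴ / 1.187 × 10⁻²³ = 5.58 × 10⁻¹¹ m = 55.8 pm.

λ = 55.8 pm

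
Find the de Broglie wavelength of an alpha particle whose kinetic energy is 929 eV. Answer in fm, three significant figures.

KE = 929 eV = 1.488 × 10⁻¹⁶ J.
p = √(2mKE) = √(2 × 6.645 × 10⁻²⁷ × 1.488 × 10⁻¹⁶) = 1.406 × 10⁻²¹ kg·m/s.
λ = h/p = 6.626 × 10⁻³⁴ / 1.406 × 10⁻²¹ = 4.71 × 10⁻¹³ m = 471 fm.

λ = 471 fm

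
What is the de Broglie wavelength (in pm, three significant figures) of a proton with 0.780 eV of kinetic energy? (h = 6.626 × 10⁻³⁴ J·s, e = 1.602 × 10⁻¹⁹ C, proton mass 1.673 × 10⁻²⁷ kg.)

KE = 0.780 eV = 1.250 × 10⁻¹⁹ J.
p = √(2mKE) = √(2 × 1.673 × 10⁻²⁷ × 1.250 × 10⁻¹⁹) = 2.045 × 10⁻²³ kg·m/s.
λ = h/p = 6.626 × 10⁻³⁴ / 2.045 × 10⁻²³ = 3.24 × 10⁻¹¹ m = 32.4 pm.

λ = 32.4 pm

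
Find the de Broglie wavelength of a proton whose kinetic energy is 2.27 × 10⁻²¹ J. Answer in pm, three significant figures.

λ = 240 pm

p = √(2mKE) = √(2 × 1.673 × 10⁻²⁷ × 2.270 × 10⁻²¹) = 2.756 × 10⁻²⁴ kg·m/s.
λ = h/p = 6.626 × 10⁻³⁴ / 2.756 × 10⁻²⁴ = 2.40 × 10⁻¹⁰ m = 240 pm.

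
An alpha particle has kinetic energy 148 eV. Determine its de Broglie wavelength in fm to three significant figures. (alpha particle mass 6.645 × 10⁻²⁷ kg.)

KE = 148 eV = 2.371 × 10⁻¹⁷ J.
p = √(2mKE) = √(2 × 6.645 × 10⁻²⁷ × 2.371 × 10⁻¹⁷) = 5.613 × 10⁻²² kg·m/s.
λ = h/p = 6.626 × 10⁻³⁴ / 5.613 × 10⁻²² = 1.18 × 10⁻¹² m = 1180 fm.

λ = 1180 fm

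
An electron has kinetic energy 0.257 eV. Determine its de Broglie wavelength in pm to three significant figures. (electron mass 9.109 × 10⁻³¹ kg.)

λ = 2420 pm

KE = 0.257 eV = 4.117 × 10⁻²⁰ J.
p = √(2mKE) = √(2 × 9.109 × 10⁻³¹ × 4.117 × 10⁻²⁰) = 2.739 × 10⁻²⁵ kg·m/s.
λ = h/p = 6.626 × 10⁻³⁴ / 2.739 × 10⁻²⁵ = 2.42 × 10⁻⁹ m = 2420 pm.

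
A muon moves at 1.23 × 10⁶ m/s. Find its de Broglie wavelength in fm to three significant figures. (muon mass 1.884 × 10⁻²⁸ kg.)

λ = 2860 fm

p = mv = 1.884 × 10⁻²⁸ × 1.23 × 10⁶ = 2.317 × 10⁻²² kg·m/s.
λ = h/p = 6.626 × 10⁻³⁴ / 2.317 × 10⁻²² = 2.86 × 10⁻¹² m = 2860 fm.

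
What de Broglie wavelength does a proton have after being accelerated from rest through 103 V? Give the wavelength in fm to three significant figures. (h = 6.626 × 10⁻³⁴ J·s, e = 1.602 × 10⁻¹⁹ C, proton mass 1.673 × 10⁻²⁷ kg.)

KE = eV = 1.602 × 10⁻¹⁹ × 103.0 = 1.650 × 10⁻¹⁷ J.
p = √(2mKE) = √(2 × 1.673 × 10⁻²⁷ × 1.650 × 10⁻¹⁷) = 2.350 × 10⁻²² kg·m/s.
λ = h/p = 6.626 × 10⁻³⁴ / 2.350 × 10⁻²² = 2.82 × 10⁻¹² m = 2820 fm.

λ = 2820 fm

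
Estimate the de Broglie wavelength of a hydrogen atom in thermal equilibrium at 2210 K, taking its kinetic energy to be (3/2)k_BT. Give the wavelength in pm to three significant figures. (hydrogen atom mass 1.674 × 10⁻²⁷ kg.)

KE = (3/2)k_BT = 1.5 × 1.381 × 10⁻²³ × 2210 = 4.578 × 10⁻²⁰ J.
p = √(2mKE) = √(2 × 1.674 × 10⁻²⁷ × 4.578 × 10⁻²⁰) = 1.238 × 10⁻²³ kg·m/s.
λ = h/p = 5.35 × 10⁻¹¹ m = 53.5 pm.

λ = 53.5 pm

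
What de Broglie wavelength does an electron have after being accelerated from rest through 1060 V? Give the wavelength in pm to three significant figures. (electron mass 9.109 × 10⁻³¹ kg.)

λ = 37.7 pm

KE = eV = 1.602 × 10⁻¹⁹ × 1060 = 1.698 × 10⁻¹⁶ J.
p = √(2mKE) = √(2 × 9.109 × 10⁻³¹ × 1.698 × 10⁻¹⁶) = 1.759 × 10⁻²³ kg·m/s.
λ = h/p = 6.626 × 10⁻³⁴ / 1.759 × 10⁻²³ = 3.77 × 10⁻¹¹ m = 37.7 pm.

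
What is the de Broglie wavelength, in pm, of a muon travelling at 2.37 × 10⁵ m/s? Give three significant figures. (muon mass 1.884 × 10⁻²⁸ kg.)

p = mv = 1.884 × 10⁻²⁸ × 2.37 × 10⁵ = 4.465 × 10⁻²³ kg·m/s.
λ = h/p = 6.626 × 10⁻³⁴ / 4.465 × 10⁻²³ = 1.48 × 10⁻¹¹ m = 14.8 pm.

λ = 14.8 pm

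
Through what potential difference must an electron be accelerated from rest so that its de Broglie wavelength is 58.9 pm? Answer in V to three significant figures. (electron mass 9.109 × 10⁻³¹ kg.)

V = 434 V

p = h/λ = 6.626 × 10⁻³⁴ / 5.890 × 10⁻¹¹ = 1.125 × 10⁻²³ kg·m/s.
KE = p²/(2m) = 6.947 × 10⁻¹⁷ J.
V = KE/e = 6.947 × 10⁻¹⁷ / (1.602 × 10⁻¹⁹) = 434 V.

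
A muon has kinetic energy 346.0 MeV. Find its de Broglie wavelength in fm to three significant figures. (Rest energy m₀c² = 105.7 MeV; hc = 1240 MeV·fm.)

λ = 2.82 fm

Total energy E = KE + m₀c² = 346.0 + 105.7 = 451.7 MeV.
(pc)² = E² − (m₀c²)² = (451.7)² − (105.7)² = 1.929 × 10⁵ MeV², so pc = 439.2 MeV.
λ = hc/(pc) = 1240 MeV·fm / 439.2 MeV = 2.82 fm.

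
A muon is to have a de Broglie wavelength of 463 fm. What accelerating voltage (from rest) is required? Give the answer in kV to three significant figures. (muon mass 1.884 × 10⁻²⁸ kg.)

p = h/λ = 6.626 × 10⁻³⁴ / 4.630 × 10⁻¹³ = 1.431 × 10⁻²¹ kg·m/s.
KE = p²/(2m) = 5.435 × 10⁻¹⁵ J.
V = KE/e = 5.435 × 10⁻¹⁵ / (1.602 × 10⁻¹⁹) = 33.9 kV.

V = 33.9 kV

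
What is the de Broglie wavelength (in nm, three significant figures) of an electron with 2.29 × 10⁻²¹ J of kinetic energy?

p = √(2mKE) = √(2 × 9.109 × 10⁻³¹ × 2.290 × 10⁻²¹) = 6.459 × 10⁻²⁶ kg·m/s.
λ = h/p = 6.626 × 10⁻³⁴ / 6.459 × 10⁻²⁶ = 1.03 × 10⁻⁸ m = 10.3 nm.

λ = 10.3 nm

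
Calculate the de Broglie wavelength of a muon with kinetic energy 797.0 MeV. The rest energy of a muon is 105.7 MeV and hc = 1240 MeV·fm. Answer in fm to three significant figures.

λ = 1.38 fm

Total energy E = KE + m₀c² = 797.0 + 105.7 = 902.7 MeV.
(pc)² = E² − (m₀c²)² = (902.7)² − (105.7)² = 8.037 × 10⁵ MeV², so pc = 896.5 MeV.
λ = hc/(pc) = 1240 MeV·fm / 896.5 MeV = 1.38 fm.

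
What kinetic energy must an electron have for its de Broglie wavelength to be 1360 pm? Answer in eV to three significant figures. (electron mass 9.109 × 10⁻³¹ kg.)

KE = 0.813 eV

p = h/λ = 6.626 × 10⁻³⁴ / 1.360 × 10⁻⁹ = 4.872 × 10⁻²⁵ kg·m/s.
KE = p²/(2m) = (4.872 × 10⁻²⁵)² / (2 × 9.109 × 10⁻³¹) = 1.303 × 10⁻¹⁹ J = 0.813 eV.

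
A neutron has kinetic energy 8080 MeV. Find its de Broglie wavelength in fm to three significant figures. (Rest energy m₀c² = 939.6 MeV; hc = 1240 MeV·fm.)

λ = 0.138 fm

Total energy E = KE + m₀c² = 8080 + 939.6 = 9019.6 MeV.
(pc)² = E² − (m₀c²)² = (9019.6)² − (939.6)² = 8.047 × 10⁷ MeV², so pc = 8971 MeV.
λ = hc/(pc) = 1240 MeV·fm / 8971 MeV = 0.138 fm.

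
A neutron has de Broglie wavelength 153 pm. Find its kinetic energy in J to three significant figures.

KE = 5.60 × 10⁻²¹ J

p = h/λ = 6.626 × 10⁻³⁴ / 1.530 × 10⁻¹⁰ = 4.331 × 10⁻²⁴ kg·m/s.
KE = p²/(2m) = (4.331 × 10⁻²⁴)² / (2 × 1.675 × 10⁻²⁷) = 5.599 × 10⁻²¹ J = 5.60 × 10⁻²¹ J.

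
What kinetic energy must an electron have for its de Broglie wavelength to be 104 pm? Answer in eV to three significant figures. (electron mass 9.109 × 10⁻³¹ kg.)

KE = 139 eV

p = h/λ = 6.626 × 10⁻³⁴ / 1.040 × 10⁻¹⁰ = 6.371 × 10⁻²⁴ kg·m/s.
KE = p²/(2m) = (6.371 × 10⁻²⁴)² / (2 × 9.109 × 10⁻³¹) = 2.228 × 10⁻¹⁷ J = 139 eV.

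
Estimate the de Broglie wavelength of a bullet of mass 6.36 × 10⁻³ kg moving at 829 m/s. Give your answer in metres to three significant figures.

p = mv = 6.36 × 10⁻³ × 829 = 5.272 kg·m/s.
λ = h/p = 6.626 × 10⁻³⁴ / 5.272 = 1.26 × 10⁻³⁴ m.

λ = 1.26 × 10⁻³⁴ m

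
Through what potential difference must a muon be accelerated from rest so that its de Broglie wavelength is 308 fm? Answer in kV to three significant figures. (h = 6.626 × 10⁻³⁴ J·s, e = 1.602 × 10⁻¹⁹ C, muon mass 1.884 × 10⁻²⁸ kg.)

p = h/λ = 6.626 × 10⁻³⁴ / 3.080 × 10⁻¹³ = 2.151 × 10⁻²¹ kg·m/s.
KE = p²/(2m) = 1.228 × 10⁻¹⁴ J.
V = KE/e = 1.228 × 10⁻¹⁴ / (1.602 × 10⁻¹⁹) = 76.7 kV.

V = 76.7 kV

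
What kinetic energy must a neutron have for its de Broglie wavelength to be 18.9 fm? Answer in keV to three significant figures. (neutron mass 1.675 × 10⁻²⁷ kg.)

KE = 2290 keV

p = h/λ = 6.626 × 10⁻³⁴ / 1.890 × 10⁻¹⁴ = 3.506 × 10⁻²⁰ kg·m/s.
KE = p²/(2m) = (3.506 × 10⁻²⁰)² / (2 × 1.675 × 10⁻²⁷) = 3.669 × 10⁻¹³ J = 2290 keV.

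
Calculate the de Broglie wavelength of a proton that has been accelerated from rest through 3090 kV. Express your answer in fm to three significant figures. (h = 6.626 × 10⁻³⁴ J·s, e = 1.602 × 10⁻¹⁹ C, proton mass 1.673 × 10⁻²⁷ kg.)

KE = eV = 1.602 × 10⁻¹⁹ × 3.090 × 10⁶ = 4.950 × 10⁻¹³ J.
p = √(2mKE) = √(2 × 1.673 × 10⁻²⁷ × 4.950 × 10⁻¹³) = 4.070 × 10⁻²⁰ kg·m/s.
λ = h/p = 6.626 × 10⁻³⁴ / 4.070 × 10⁻²⁰ = 1.63 × 10⁻¹⁴ m = 16.3 fm.

λ = 16.3 fm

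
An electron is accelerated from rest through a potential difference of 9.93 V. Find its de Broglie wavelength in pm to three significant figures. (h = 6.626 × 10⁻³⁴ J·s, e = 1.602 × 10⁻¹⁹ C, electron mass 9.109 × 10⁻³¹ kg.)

KE = eV = 1.602 × 10⁻¹⁹ × 9.930 = 1.591 × 10⁻¹⁸ J.
p = √(2mKE) = √(2 × 9.109 × 10⁻³¹ × 1.591 × 10⁻¹⁸) = 1.702 × 10⁻²⁴ kg·m/s.
λ = h/p = 6.626 × 10⁻³⁴ / 1.702 × 10⁻²⁴ = 3.89 × 10⁻¹⁰ m = 389 pm.

λ = 389 pm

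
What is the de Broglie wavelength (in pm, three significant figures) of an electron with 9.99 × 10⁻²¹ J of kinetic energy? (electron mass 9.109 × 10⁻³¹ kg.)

λ = 4910 pm

p = √(2mKE) = √(2 × 9.109 × 10⁻³¹ × 9.990 × 10⁻²¹) = 1.349 × 10⁻²⁵ kg·m/s.
λ = h/p = 6.626 × 10⁻³⁴ / 1.349 × 10⁻²⁵ = 4.91 × 10⁻⁹ m = 4910 pm.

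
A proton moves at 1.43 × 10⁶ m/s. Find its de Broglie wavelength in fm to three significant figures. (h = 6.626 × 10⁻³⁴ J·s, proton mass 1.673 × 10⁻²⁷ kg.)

p = mv = 1.673 × 10⁻²⁷ × 1.43 × 10⁶ = 2.392 × 10⁻²¹ kg·m/s.
λ = h/p = 6.626 × 10⁻³⁴ / 2.392 × 10⁻²¹ = 2.77 × 10⁻¹³ m = 277 fm.

λ = 277 fm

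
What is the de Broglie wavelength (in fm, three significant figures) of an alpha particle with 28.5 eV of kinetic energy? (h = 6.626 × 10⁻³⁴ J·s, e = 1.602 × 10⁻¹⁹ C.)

KE = 28.5 eV = 4.566 × 10⁻¹⁸ J.
p = √(2mKE) = √(2 × 6.645 × 10⁻²⁷ × 4.566 × 10⁻¹⁸) = 2.463 × 10⁻²² kg·m/s.
λ = h/p = 6.626 × 10⁻³⁴ / 2.463 × 10⁻²² = 2.69 × 10⁻¹² m = 2690 fm.

λ = 2690 fm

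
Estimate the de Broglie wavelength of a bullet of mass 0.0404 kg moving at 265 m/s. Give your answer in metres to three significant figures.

λ = 6.19 × 10⁻³⁵ m

p = mv = 0.0404 × 265 = 1.071 × 10¹ kg·m/s.
λ = h/p = 6.626 × 10⁻³⁴ / 1.071 × 10¹ = 6.19 × 10⁻³⁵ m.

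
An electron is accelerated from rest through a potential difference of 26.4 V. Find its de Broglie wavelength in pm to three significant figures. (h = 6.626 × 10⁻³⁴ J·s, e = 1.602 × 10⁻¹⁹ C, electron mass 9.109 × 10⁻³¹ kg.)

λ = 239 pm

KE = eV = 1.602 × 10⁻¹⁹ × 26.40 = 4.229 × 10⁻¹⁸ J.
p = √(2mKE) = √(2 × 9.109 × 10⁻³¹ × 4.229 × 10⁻¹⁸) = 2.776 × 10⁻²⁴ kg·m/s.
λ = h/p = 6.626 × 10⁻³⁴ / 2.776 × 10⁻²⁴ = 2.39 × 10⁻¹⁰ m = 239 pm.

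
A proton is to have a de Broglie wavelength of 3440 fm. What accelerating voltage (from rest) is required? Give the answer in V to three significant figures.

p = h/λ = 6.626 × 10⁻³⁴ / 3.440 × 10⁻¹² = 1.926 × 10⁻²² kg·m/s.
KE = p²/(2m) = 1.109 × 10⁻¹⁷ J.
V = KE/e = 1.109 × 10⁻¹⁷ / (1.602 × 10⁻¹⁹) = 69.2 V.

V = 69.2 V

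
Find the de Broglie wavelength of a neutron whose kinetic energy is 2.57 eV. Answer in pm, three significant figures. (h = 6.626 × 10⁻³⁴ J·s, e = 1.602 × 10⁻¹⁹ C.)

λ = 17.8 pm

KE = 2.57 eV = 4.117 × 10⁻¹⁹ J.
p = √(2mKE) = √(2 × 1.675 × 10⁻²⁷ × 4.117 × 10⁻¹⁹) = 3.714 × 10⁻²³ kg·m/s.
λ = h/p = 6.626 × 10⁻³⁴ / 3.714 × 10⁻²³ = 1.78 × 10⁻¹¹ m = 17.8 pm.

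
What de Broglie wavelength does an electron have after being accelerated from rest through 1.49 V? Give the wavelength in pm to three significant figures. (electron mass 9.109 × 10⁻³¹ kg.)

λ = 1000 pm

KE = eV = 1.602 × 10⁻¹⁹ × 1.490 = 2.387 × 10⁻¹⁹ J.
p = √(2mKE) = √(2 × 9.109 × 10⁻³¹ × 2.387 × 10⁻¹⁹) = 6.594 × 10⁻²⁵ kg·m/s.
λ = h/p = 6.626 × 10⁻³⁴ / 6.594 × 10⁻²⁵ = 1.00 × 10⁻⁹ m = 1000 pm.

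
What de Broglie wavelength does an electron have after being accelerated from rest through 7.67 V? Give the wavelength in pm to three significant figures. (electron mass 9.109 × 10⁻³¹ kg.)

λ = 443 pm

KE = eV = 1.602 × 10⁻¹⁹ × 7.670 = 1.229 × 10⁻¹⁸ J.
p = √(2mKE) = √(2 × 9.109 × 10⁻³¹ × 1.229 × 10⁻¹⁸) = 1.496 × 10⁻²⁴ kg·m/s.
λ = h/p = 6.626 × 10⁻³⁴ / 1.496 × 10⁻²⁴ = 4.43 × 10⁻¹⁰ m = 443 pm.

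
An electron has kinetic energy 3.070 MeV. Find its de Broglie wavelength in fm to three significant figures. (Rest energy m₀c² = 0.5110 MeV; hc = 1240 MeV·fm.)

λ = 350 fm

Total energy E = KE + m₀c² = 3.070 + 0.5110 = 3.5810 MeV.
(pc)² = E² − (m₀c²)² = (3.5810)² − (0.5110)² = 12.56 MeV², so pc = 3.544 MeV.
λ = hc/(pc) = 1240 MeV·fm / 3.544 MeV = 350 fm.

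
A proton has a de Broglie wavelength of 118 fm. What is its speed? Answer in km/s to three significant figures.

v = 3360 km/s

p = h/λ = 6.626 × 10⁻³⁴ / 1.180 × 10⁻¹³ = 5.615 × 10⁻²¹ kg·m/s.
v = p/m = 5.615 × 10⁻²¹ / 1.673 × 10⁻²⁷ = 3.36 × 10⁶ m/s = 3360 km/s.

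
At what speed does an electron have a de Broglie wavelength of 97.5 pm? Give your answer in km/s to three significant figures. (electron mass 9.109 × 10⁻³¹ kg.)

p = h/λ = 6.626 × 10⁻³⁴ / 9.750 × 10⁻¹¹ = 6.796 × 10⁻²⁴ kg·m/s.
v = p/m = 6.796 × 10⁻²⁴ / 9.109 × 10⁻³¹ = 7.46 × 10⁶ m/s = 7460 km/s.

v = 7460 km/s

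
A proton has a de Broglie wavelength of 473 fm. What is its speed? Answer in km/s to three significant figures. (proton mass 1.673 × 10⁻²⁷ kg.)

v = 837 km/s

p = h/λ = 6.626 × 10⁻³⁴ / 4.730 × 10⁻¹³ = 1.401 × 10⁻²¹ kg·m/s.
v = p/m = 1.401 × 10⁻²¹ / 1.673 × 10⁻²⁷ = 8.37 × 10⁵ m/s = 837 km/s.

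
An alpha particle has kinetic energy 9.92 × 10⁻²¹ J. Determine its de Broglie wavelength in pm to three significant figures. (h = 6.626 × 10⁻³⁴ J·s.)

λ = 57.7 pm

p = √(2mKE) = √(2 × 6.645 × 10⁻²⁷ × 9.920 × 10⁻²¹) = 1.148 × 10⁻²³ kg·m/s.
λ = h/p = 6.626 × 10⁻³⁴ / 1.148 × 10⁻²³ = 5.77 × 10⁻¹¹ m = 57.7 pm.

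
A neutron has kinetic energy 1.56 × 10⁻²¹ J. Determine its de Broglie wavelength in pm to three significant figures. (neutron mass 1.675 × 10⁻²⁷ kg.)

p = √(2mKE) = √(2 × 1.675 × 10⁻²⁷ × 1.560 × 10⁻²¹) = 2.286 × 10⁻²⁴ kg·m/s.
λ = h/p = 6.626 × 10⁻³⁴ / 2.286 × 10⁻²⁴ = 2.90 × 10⁻¹⁰ m = 290 pm.

λ = 290 pm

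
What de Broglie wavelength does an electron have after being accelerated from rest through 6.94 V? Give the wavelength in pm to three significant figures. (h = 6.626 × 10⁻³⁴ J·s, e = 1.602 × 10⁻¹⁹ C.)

KE = eV = 1.602 × 10⁻¹⁹ × 6.940 = 1.112 × 10⁻¹⁸ J.
p = √(2mKE) = √(2 × 9.109 × 10⁻³¹ × 1.112 × 10⁻¹⁸) = 1.423 × 10⁻²⁴ kg·m/s.
λ = h/p = 6.626 × 10⁻³⁴ / 1.423 × 10⁻²⁴ = 4.66 × 10⁻¹⁰ m = 466 pm.

λ = 466 pm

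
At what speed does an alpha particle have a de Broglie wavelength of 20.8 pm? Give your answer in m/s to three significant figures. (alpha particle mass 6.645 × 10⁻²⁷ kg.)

p = h/λ = 6.626 × 10⁻³⁴ / 2.080 × 10⁻¹¹ = 3.186 × 10⁻²³ kg·m/s.
v = p/m = 3.186 × 10⁻²³ / 6.645 × 10⁻²⁷ = 4.79 × 10³ m/s = 4790 m/s.

v = 4790 m/s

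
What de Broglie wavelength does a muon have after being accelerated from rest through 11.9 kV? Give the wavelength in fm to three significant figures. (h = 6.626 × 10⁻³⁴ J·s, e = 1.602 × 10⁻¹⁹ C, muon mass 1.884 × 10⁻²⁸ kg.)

λ = 782 fm

KE = eV = 1.602 × 10⁻¹⁹ × 1.190 × 10⁴ = 1.906 × 10⁻¹⁵ J.
p = √(2mKE) = √(2 × 1.884 × 10⁻²⁸ × 1.906 × 10⁻¹⁵) = 8.475 × 10⁻²² kg·m/s.
λ = h/p = 6.626 × 10⁻³⁴ / 8.475 × 10⁻²² = 7.82 × 10⁻¹³ m = 782 fm.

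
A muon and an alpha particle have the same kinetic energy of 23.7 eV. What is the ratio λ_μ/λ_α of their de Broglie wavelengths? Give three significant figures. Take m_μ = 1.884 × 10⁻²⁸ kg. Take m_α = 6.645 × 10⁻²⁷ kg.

At fixed KE, p = √(2mKE) so λ = h/p ∝ 1/√m.
λ_μ/λ_α = √(m_α/m_μ) = √(6.645 × 10⁻²⁷/1.884 × 10⁻²⁸) = √(35.27) = 5.94.

λ_μ/λ_α = 5.94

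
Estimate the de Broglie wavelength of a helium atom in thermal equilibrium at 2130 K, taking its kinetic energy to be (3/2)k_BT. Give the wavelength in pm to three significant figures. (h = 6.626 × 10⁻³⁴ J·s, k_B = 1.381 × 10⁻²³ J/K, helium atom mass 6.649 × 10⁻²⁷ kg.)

KE = (3/2)k_BT = 1.5 × 1.381 × 10⁻²³ × 2130 = 4.412 × 10⁻²⁰ J.
p = √(2mKE) = √(2 × 6.649 × 10⁻²⁷ × 4.412 × 10⁻²⁰) = 2.422 × 10⁻²³ kg·m/s.
λ = h/p = 2.74 × 10⁻¹¹ m = 27.4 pm.

λ = 27.4 pm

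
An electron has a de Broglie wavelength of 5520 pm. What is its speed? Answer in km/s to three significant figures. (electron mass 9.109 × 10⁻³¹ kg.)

p = h/λ = 6.626 × 10⁻³⁴ / 5.520 × 10⁻⁹ = 1.200 × 10⁻²⁵ kg·m/s.
v = p/m = 1.200 × 10⁻²⁵ / 9.109 × 10⁻³¹ = 1.32 × 10⁵ m/s = 132 km/s.

v = 132 km/s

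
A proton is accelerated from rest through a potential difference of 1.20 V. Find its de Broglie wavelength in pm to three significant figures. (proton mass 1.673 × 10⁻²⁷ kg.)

λ = 26.1 pm

KE = eV = 1.602 × 10⁻¹⁹ × 1.200 = 1.922 × 10⁻¹⁹ J.
p = √(2mKE) = √(2 × 1.673 × 10⁻²⁷ × 1.922 × 10⁻¹⁹) = 2.536 × 10⁻²³ kg·m/s.
λ = h/p = 6.626 × 10⁻³⁴ / 2.536 × 10⁻²³ = 2.61 × 10⁻¹¹ m = 26.1 pm.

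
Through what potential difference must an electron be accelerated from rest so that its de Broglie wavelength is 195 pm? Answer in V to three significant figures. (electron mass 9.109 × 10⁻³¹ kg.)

p = h/λ = 6.626 × 10⁻³⁴ / 1.950 × 10⁻¹⁰ = 3.398 × 10⁻²⁴ kg·m/s.
KE = p²/(2m) = 6.338 × 10⁻¹⁸ J.
V = KE/e = 6.338 × 10⁻¹⁸ / (1.602 × 10⁻¹⁹) = 39.6 V.

V = 39.6 V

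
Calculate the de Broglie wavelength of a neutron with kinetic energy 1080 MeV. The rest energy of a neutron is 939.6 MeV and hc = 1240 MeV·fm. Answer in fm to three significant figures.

Total energy E = KE + m₀c² = 1080 + 939.6 = 2019.6 MeV.
(pc)² = E² − (m₀c²)² = (2019.6)² − (939.6)² = 3.196 × 10⁶ MeV², so pc = 1788 MeV.
λ = hc/(pc) = 1240 MeV·fm / 1788 MeV = 0.694 fm.

λ = 0.694 fm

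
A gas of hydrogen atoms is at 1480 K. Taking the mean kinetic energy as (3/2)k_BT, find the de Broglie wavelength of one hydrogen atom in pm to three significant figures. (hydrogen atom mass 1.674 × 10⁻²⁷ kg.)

KE = (3/2)k_BT = 1.5 × 1.381 × 10⁻²³ × 1480 = 3.066 × 10⁻²⁰ J.
p = √(2mKE) = √(2 × 1.674 × 10⁻²⁷ × 3.066 × 10⁻²⁰) = 1.013 × 10⁻²³ kg·m/s.
λ = h/p = 6.54 × 10⁻¹¹ m = 65.4 pm.

λ = 65.4 pm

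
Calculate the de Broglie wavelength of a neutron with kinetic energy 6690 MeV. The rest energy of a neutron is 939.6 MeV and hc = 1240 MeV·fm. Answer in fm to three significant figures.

λ = 0.164 fm

Total energy E = KE + m₀c² = 6690 + 939.6 = 7629.6 MeV.
(pc)² = E² − (m₀c²)² = (7629.6)² − (939.6)² = 5.733 × 10⁷ MeV², so pc = 7572 MeV.
λ = hc/(pc) = 1240 MeV·fm / 7572 MeV = 0.164 fm.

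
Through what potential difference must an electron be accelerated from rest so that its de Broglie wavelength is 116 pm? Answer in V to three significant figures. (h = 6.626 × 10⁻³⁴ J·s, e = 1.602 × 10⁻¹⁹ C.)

p = h/λ = 6.626 × 10⁻³⁴ / 1.160 × 10⁻¹⁰ = 5.712 × 10⁻²⁴ kg·m/s.
KE = p²/(2m) = 1.791 × 10⁻¹⁷ J.
V = KE/e = 1.791 × 10⁻¹⁷ / (1.602 × 10⁻¹⁹) = 112 V.

V = 112 V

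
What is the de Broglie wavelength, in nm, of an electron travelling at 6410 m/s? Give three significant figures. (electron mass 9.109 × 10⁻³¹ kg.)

p = mv = 9.109 × 10⁻³¹ × 6410 = 5.839 × 10⁻²⁷ kg·m/s.
λ = h/p = 6.626 × 10⁻³⁴ / 5.839 × 10⁻²⁷ = 1.13 × 10⁻⁷ m = 113 nm.

λ = 113 nm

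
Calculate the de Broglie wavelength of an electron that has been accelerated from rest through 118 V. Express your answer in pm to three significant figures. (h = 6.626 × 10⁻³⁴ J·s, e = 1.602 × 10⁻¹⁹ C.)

KE = eV = 1.602 × 10⁻¹⁹ × 118.0 = 1.890 × 10⁻¹⁷ J.
p = √(2mKE) = √(2 × 9.109 × 10⁻³¹ × 1.890 × 10⁻¹⁷) = 5.868 × 10⁻²⁴ kg·m/s.
λ = h/p = 6.626 × 10⁻³⁴ / 5.868 × 10⁻²⁴ = 1.13 × 10⁻¹⁰ m = 113 pm.

λ = 113 pm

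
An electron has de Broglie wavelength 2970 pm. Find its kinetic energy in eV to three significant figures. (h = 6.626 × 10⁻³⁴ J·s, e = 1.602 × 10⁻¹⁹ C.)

p = h/λ = 6.626 × 10⁻³⁴ / 2.970 × 10⁻⁹ = 2.231 × 10⁻²⁵ kg·m/s.
KE = p²/(2m) = (2.231 × 10⁻²⁵)² / (2 × 9.109 × 10⁻³¹) = 2.732 × 10⁻²⁰ J = 0.171 eV.

KE = 0.171 eV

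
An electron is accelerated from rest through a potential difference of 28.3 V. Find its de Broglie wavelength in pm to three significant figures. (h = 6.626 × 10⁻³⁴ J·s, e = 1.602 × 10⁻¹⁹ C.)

λ = 231 pm

KE = eV = 1.602 × 10⁻¹⁹ × 28.30 = 4.534 × 10⁻¹⁸ J.
p = √(2mKE) = √(2 × 9.109 × 10⁻³¹ × 4.534 × 10⁻¹⁸) = 2.874 × 10⁻²⁴ kg·m/s.
λ = h/p = 6.626 × 10⁻³⁴ / 2.874 × 10⁻²⁴ = 2.31 × 10⁻¹⁰ m = 231 pm.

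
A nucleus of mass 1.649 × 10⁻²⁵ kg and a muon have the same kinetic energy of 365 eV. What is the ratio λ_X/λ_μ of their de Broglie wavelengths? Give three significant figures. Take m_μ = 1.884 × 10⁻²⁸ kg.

λ_X/λ_μ = 0.0338

At fixed KE, p = √(2mKE) so λ = h/p ∝ 1/√m.
λ_X/λ_μ = √(m_μ/m_X) = √(1.884 × 10⁻²⁸/1.649 × 10⁻²⁵) = √(1.143 × 10⁻³) = 0.0338.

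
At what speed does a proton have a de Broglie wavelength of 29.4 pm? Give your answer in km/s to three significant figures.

v = 13.5 km/s

p = h/λ = 6.626 × 10⁻³⁴ / 2.940 × 10⁻¹¹ = 2.254 × 10⁻²³ kg·m/s.
v = p/m = 2.254 × 10⁻²³ / 1.673 × 10⁻²⁷ = 1.35 × 10⁴ m/s = 13.5 km/s.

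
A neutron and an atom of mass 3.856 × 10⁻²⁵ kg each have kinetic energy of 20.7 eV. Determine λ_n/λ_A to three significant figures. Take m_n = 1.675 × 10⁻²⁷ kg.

λ_n/λ_A = 15.2

At fixed KE, p = √(2mKE) so λ = h/p ∝ 1/√m.
λ_n/λ_A = √(m_A/m_n) = √(3.856 × 10⁻²⁵/1.675 × 10⁻²⁷) = √(230.2) = 15.2.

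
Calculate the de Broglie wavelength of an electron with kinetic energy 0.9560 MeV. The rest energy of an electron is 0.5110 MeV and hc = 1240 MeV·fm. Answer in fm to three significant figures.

Total energy E = KE + m₀c² = 0.9560 + 0.5110 = 1.4670 MeV.
(pc)² = E² − (m₀c²)² = (1.4670)² − (0.5110)² = 1.891 MeV², so pc = 1.375 MeV.
λ = hc/(pc) = 1240 MeV·fm / 1.375 MeV = 902 fm.

λ = 902 fm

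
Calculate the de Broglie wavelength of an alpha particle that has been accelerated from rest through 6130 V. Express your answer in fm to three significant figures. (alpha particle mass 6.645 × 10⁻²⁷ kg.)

KE = 2eV = 2 × 1.602 × 10⁻¹⁹ × 6130 = 1.964 × 10⁻¹⁵ J.
p = √(2mKE) = √(2 × 6.645 × 10⁻²⁷ × 1.964 × 10⁻¹⁵) = 5.109 × 10⁻²¹ kg·m/s.
λ = h/p = 6.626 × 10⁻³⁴ / 5.109 × 10⁻²¹ = 1.30 × 10⁻¹³ m = 130 fm.

λ = 130 fm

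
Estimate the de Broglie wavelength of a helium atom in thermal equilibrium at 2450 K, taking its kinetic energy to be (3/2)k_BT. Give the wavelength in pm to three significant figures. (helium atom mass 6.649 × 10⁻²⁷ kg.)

λ = 25.5 pm

KE = (3/2)k_BT = 1.5 × 1.381 × 10⁻²³ × 2450 = 5.075 × 10⁻²⁰ J.
p = √(2mKE) = √(2 × 6.649 × 10⁻²⁷ × 5.075 × 10⁻²⁰) = 2.598 × 10⁻²³ kg·m/s.
λ = h/p = 2.55 × 10⁻¹¹ m = 25.5 pm.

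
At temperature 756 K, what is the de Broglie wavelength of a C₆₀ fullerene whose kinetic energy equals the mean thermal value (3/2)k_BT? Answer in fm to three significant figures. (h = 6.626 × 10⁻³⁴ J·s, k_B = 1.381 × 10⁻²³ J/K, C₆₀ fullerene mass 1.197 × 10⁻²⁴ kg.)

λ = 3420 fm

KE = (3/2)k_BT = 1.5 × 1.381 × 10⁻²³ × 756 = 1.566 × 10⁻²⁰ J.
p = √(2mKE) = √(2 × 1.197 × 10⁻²⁴ × 1.566 × 10⁻²⁰) = 1.936 × 10⁻²² kg·m/s.
λ = h/p = 3.42 × 10⁻¹² m = 3420 fm.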